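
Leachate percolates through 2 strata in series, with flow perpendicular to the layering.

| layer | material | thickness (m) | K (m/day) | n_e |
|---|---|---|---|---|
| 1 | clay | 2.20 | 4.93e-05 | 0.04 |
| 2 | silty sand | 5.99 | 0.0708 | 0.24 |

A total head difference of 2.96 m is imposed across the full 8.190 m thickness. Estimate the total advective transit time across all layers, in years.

With flow normal to the layers, continuity requires the same specific discharge q through every layer.
Σ(b_i/K_i) = 2.20/4.93e-05 + 5.99/0.0708 = 44709 d.
q = Δh / Σ(b_i/K_i) = 2.96 / 44709 = 6.621e-05 m/day.
In each layer the seepage velocity is v_i = q/n_i, so the layer transit time is t_i = b_i·n_i / q:
  layer 1 (clay): t_1 = 2.20 × 0.04 / 6.621e-05 = 1329 d
  layer 2 (silty sand): t_2 = 5.99 × 0.24 / 6.621e-05 = 21714 d
Total t = Σ t_i = 23043 days = 63.09 years.

63.1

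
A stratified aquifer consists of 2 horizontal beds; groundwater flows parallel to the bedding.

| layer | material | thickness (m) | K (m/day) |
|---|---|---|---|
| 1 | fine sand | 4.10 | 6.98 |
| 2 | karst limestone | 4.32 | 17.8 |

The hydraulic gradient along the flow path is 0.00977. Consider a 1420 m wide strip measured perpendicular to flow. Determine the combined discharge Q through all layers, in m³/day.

1460

Flow is parallel to layering, so each bed carries its own Darcy discharge and the transmissivities add.
Σ(K_i·b_i) = 6.98×4.10 + 17.8×4.32 = 105.5 m²/day.
Hydraulic gradient i = 0.00977.
Q = Σ(K_i·b_i) · W · i = 105.5 × 1420 × 0.009770 = 1464 m³/day.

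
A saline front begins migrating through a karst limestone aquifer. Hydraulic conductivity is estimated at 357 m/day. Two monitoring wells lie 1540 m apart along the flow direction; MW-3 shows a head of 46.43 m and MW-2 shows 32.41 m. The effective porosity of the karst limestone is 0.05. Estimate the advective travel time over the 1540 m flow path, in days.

Hydraulic gradient i = (46.43 − 32.41) / 1540 = 14.02 / 1540 = 0.009104.
Darcy flux q = K · i = 357.0 × 0.009104 = 3.250 m/day.
Seepage velocity v = q / n_e = 3.250 / 0.05 = 65.00 m/day.
Travel time t = L / v = 1540 / 65.00 = 23.69 days.

23.7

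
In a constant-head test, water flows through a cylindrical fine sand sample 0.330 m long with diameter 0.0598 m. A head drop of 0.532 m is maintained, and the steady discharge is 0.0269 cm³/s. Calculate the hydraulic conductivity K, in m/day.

0.513

Cross-sectional area A = π·(d/2)² = π × (0.0598/2)² = 0.002809 m².
Convert discharge: 0.0269 cm³/s = 2.690e-08 m³/s.
Darcy's law rearranged: K = Q·L / (A·Δh) = 2.690e-08 × 0.330 / (0.002809 × 0.532) = 5.941e-06 m/s = 0.5133 m/day.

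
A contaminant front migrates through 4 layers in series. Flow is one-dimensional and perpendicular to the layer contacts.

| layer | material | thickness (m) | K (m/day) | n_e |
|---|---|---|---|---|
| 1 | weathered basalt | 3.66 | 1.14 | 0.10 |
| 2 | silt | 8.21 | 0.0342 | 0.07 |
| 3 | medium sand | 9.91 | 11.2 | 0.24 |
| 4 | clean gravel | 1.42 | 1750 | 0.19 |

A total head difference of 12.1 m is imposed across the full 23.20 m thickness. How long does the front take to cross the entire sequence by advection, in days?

With flow normal to the layers, continuity requires the same specific discharge q through every layer.
Σ(b_i/K_i) = 3.66/1.14 + 8.21/0.0342 + 9.91/11.2 + 1.42/1750 = 244.2 d.
q = Δh / Σ(b_i/K_i) = 12.1 / 244.2 = 0.04956 m/day.
In each layer the seepage velocity is v_i = q/n_i, so the layer transit time is t_i = b_i·n_i / q:
  layer 1 (weathered basalt): t_1 = 3.66 × 0.10 / 0.04956 = 7.385 d
  layer 2 (silt): t_2 = 8.21 × 0.07 / 0.04956 = 11.60 d
  layer 3 (medium sand): t_3 = 9.91 × 0.24 / 0.04956 = 47.99 d
  layer 4 (clean gravel): t_4 = 1.42 × 0.19 / 0.04956 = 5.444 d
Total t = Σ t_i = 72.42 days.

72.4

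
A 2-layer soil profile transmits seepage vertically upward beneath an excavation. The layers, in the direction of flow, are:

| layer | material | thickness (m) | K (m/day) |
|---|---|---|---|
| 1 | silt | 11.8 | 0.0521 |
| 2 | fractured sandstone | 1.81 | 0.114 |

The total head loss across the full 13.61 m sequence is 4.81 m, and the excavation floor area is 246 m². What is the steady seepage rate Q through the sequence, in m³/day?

Flow is perpendicular to layering, so the layers act in series and the equivalent K is the thickness-weighted harmonic mean.
Total thickness L = 11.8 + 1.81 = 13.61 m.
Σ(b_i/K_i) = 11.8/0.0521 + 1.81/0.114 = 242.4 d.
K_eq = L / Σ(b_i/K_i) = 13.61 / 242.4 = 0.05616 m/day.
Q = K_eq · A · (Δh/L) = 0.05616 × 246 × (4.81/13.61) = 4.882 m³/day.

4.88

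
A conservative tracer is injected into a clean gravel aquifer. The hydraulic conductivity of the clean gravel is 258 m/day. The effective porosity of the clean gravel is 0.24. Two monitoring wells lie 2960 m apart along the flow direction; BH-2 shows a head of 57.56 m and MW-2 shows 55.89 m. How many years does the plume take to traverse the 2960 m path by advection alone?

13.4

Hydraulic gradient i = (57.56 − 55.89) / 2960 = 1.67 / 2960 = 0.0005642.
Darcy flux q = K · i = 258.0 × 0.0005642 = 0.1456 m/day.
Seepage velocity v = q / n_e = 0.1456 / 0.24 = 0.6065 m/day.
Travel time t = L / v = 2960 / 0.6065 = 4880 days = 13.36 years.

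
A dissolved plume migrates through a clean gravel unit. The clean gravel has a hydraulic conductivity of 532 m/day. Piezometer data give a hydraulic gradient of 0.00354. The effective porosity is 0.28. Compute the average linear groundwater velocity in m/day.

Hydraulic gradient i = 0.00354.
Darcy flux q = K · i = 532.0 × 0.003540 = 1.883 m/day.
Seepage velocity v = q / n_e = 1.883 / 0.28 = 6.726 m/day.

6.73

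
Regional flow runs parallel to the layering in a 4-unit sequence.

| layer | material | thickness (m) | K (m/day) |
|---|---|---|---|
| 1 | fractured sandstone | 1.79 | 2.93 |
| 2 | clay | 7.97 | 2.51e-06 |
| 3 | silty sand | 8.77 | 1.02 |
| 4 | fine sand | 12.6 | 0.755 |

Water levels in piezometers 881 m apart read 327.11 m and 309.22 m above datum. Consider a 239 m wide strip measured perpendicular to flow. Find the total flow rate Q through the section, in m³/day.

115

Flow is parallel to layering, so each bed carries its own Darcy discharge and the transmissivities add.
Σ(K_i·b_i) = 2.93×1.79 + 2.51e-06×7.97 + 1.02×8.77 + 0.755×12.6 = 23.70 m²/day.
Hydraulic gradient i = (327.11 − 309.22) / 881 = 17.89 / 881 = 0.02031.
Q = Σ(K_i·b_i) · W · i = 23.70 × 239 × 0.02031 = 115.0 m³/day.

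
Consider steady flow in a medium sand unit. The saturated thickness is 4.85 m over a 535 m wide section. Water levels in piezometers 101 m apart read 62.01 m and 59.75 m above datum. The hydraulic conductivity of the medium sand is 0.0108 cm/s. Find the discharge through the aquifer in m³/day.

542

Convert K: 0.0108 cm/s × 864 = 9.331 m/day.
Cross-sectional area A = 535 × 4.85 = 2595 m².
Hydraulic gradient i = (62.01 − 59.75) / 101 = 2.26 / 101 = 0.02238.
Darcy's law: Q = K · A · i = 9.331 × 2595 × 0.02238 = 541.8 m³/day.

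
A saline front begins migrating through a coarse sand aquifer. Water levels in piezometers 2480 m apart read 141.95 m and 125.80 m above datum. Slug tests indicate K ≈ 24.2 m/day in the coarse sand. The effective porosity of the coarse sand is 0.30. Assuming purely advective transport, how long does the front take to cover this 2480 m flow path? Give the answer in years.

12.9

Hydraulic gradient i = (141.95 − 125.80) / 2480 = 16.15 / 2480 = 0.006512.
Darcy flux q = K · i = 24.20 × 0.006512 = 0.1576 m/day.
Seepage velocity v = q / n_e = 0.1576 / 0.30 = 0.5253 m/day.
Travel time t = L / v = 2480 / 0.5253 = 4721 days = 12.93 years.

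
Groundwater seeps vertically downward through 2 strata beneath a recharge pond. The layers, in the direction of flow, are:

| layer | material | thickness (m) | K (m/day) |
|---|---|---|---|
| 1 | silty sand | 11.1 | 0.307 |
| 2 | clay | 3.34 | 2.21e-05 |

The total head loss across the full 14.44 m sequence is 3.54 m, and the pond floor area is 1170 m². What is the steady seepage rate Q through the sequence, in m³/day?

Flow is perpendicular to layering, so the layers act in series and the equivalent K is the thickness-weighted harmonic mean.
Total thickness L = 11.1 + 3.34 = 14.44 m.
Σ(b_i/K_i) = 11.1/0.307 + 3.34/2.21e-05 = 1.512e+05 d.
K_eq = L / Σ(b_i/K_i) = 14.44 / 1.512e+05 = 9.552e-05 m/day.
Q = K_eq · A · (Δh/L) = 9.552e-05 × 1170 × (3.54/14.44) = 0.02740 m³/day.

0.0274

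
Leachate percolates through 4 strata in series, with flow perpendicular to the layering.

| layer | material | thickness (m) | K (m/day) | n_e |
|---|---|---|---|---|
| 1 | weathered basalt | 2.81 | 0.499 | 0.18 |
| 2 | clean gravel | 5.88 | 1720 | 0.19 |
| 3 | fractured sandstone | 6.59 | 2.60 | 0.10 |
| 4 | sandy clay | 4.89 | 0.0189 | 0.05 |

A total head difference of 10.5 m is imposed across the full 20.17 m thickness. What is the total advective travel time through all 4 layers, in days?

64.2

With flow normal to the layers, continuity requires the same specific discharge q through every layer.
Σ(b_i/K_i) = 2.81/0.499 + 5.88/1720 + 6.59/2.60 + 4.89/0.0189 = 266.9 d.
q = Δh / Σ(b_i/K_i) = 10.5 / 266.9 = 0.03934 m/day.
In each layer the seepage velocity is v_i = q/n_i, so the layer transit time is t_i = b_i·n_i / q:
  layer 1 (weathered basalt): t_1 = 2.81 × 0.18 / 0.03934 = 12.86 d
  layer 2 (clean gravel): t_2 = 5.88 × 0.19 / 0.03934 = 28.40 d
  layer 3 (fractured sandstone): t_3 = 6.59 × 0.10 / 0.03934 = 16.75 d
  layer 4 (sandy clay): t_4 = 4.89 × 0.05 / 0.03934 = 6.215 d
Total t = Σ t_i = 64.22 days.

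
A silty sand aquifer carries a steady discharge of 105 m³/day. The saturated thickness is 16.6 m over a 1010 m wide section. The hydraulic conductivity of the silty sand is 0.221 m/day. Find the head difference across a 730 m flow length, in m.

Cross-sectional area A = 1010 × 16.6 = 16766 m².
From Q = K·A·i, i = Q / (K·A) = 105 / (0.2210 × 16766) = 0.02834.
Head loss Δh = i · L = 0.02834 × 730 = 20.69 m.

20.7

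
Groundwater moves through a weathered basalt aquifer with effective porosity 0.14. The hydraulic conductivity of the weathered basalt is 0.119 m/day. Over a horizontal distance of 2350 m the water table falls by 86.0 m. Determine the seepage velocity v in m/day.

0.0311

Hydraulic gradient i = Δh / L = 86.0 / 2350 = 0.03660.
Darcy flux q = K · i = 0.1190 × 0.03660 = 0.004355 m/day.
Seepage velocity v = q / n_e = 0.004355 / 0.14 = 0.03111 m/day.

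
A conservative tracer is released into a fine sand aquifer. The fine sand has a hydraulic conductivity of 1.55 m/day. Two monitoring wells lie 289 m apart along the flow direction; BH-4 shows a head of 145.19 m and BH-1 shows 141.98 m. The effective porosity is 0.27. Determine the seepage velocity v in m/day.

Hydraulic gradient i = (145.19 − 141.98) / 289 = 3.21 / 289 = 0.01111.
Darcy flux q = K · i = 1.550 × 0.01111 = 0.01722 m/day.
Seepage velocity v = q / n_e = 0.01722 / 0.27 = 0.06376 m/day.

0.0638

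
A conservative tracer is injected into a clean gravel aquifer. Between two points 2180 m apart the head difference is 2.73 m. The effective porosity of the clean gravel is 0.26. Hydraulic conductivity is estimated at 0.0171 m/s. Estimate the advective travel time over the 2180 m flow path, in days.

306

Convert K: 0.0171 m/s × 86400 = 1477 m/day.
Hydraulic gradient i = Δh / L = 2.73 / 2180 = 0.001252.
Darcy flux q = K · i = 1477 × 0.001252 = 1.850 m/day.
Seepage velocity v = q / n_e = 1.850 / 0.26 = 7.116 m/day.
Travel time t = L / v = 2180 / 7.116 = 306.3 days.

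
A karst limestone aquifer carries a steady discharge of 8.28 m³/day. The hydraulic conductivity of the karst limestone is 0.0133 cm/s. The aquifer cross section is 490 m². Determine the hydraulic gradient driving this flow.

Convert K: 0.0133 cm/s × 864 = 11.49 m/day.
From Q = K·A·i, i = Q / (K·A) = 8.28 / (11.49 × 490.0) = 0.001471.

0.00147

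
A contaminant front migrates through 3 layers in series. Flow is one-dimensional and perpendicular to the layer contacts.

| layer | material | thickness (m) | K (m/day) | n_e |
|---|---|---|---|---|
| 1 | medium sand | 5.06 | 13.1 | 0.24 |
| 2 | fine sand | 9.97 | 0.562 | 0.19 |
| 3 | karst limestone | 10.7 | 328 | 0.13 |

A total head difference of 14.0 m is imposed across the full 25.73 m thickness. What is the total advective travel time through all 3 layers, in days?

5.84

With flow normal to the layers, continuity requires the same specific discharge q through every layer.
Σ(b_i/K_i) = 5.06/13.1 + 9.97/0.562 + 10.7/328 = 18.16 d.
q = Δh / Σ(b_i/K_i) = 14.0 / 18.16 = 0.7710 m/day.
In each layer the seepage velocity is v_i = q/n_i, so the layer transit time is t_i = b_i·n_i / q:
  layer 1 (medium sand): t_1 = 5.06 × 0.24 / 0.7710 = 1.575 d
  layer 2 (fine sand): t_2 = 9.97 × 0.19 / 0.7710 = 2.457 d
  layer 3 (karst limestone): t_3 = 10.7 × 0.13 / 0.7710 = 1.804 d
Total t = Σ t_i = 5.836 days.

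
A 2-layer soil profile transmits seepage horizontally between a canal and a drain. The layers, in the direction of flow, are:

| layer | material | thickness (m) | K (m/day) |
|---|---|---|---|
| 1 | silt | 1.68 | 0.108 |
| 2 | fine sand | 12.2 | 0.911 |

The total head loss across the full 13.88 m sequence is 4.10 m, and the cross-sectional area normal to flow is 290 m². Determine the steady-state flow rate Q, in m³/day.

Flow is perpendicular to layering, so the layers act in series and the equivalent K is the thickness-weighted harmonic mean.
Total thickness L = 1.68 + 12.2 = 13.88 m.
Σ(b_i/K_i) = 1.68/0.108 + 12.2/0.911 = 28.95 d.
K_eq = L / Σ(b_i/K_i) = 13.88 / 28.95 = 0.4795 m/day.
Q = K_eq · A · (Δh/L) = 0.4795 × 290 × (4.10/13.88) = 41.07 m³/day.

41.1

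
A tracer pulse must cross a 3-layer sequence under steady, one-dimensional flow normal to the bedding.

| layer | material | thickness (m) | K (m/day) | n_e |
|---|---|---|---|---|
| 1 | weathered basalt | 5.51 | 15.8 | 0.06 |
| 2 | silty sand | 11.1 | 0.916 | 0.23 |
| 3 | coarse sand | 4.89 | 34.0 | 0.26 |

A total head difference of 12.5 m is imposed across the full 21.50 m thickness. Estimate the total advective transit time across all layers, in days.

With flow normal to the layers, continuity requires the same specific discharge q through every layer.
Σ(b_i/K_i) = 5.51/15.8 + 11.1/0.916 + 4.89/34.0 = 12.61 d.
q = Δh / Σ(b_i/K_i) = 12.5 / 12.61 = 0.9912 m/day.
In each layer the seepage velocity is v_i = q/n_i, so the layer transit time is t_i = b_i·n_i / q:
  layer 1 (weathered basalt): t_1 = 5.51 × 0.06 / 0.9912 = 0.3335 d
  layer 2 (silty sand): t_2 = 11.1 × 0.23 / 0.9912 = 2.576 d
  layer 3 (coarse sand): t_3 = 4.89 × 0.26 / 0.9912 = 1.283 d
Total t = Σ t_i = 4.192 days.

4.19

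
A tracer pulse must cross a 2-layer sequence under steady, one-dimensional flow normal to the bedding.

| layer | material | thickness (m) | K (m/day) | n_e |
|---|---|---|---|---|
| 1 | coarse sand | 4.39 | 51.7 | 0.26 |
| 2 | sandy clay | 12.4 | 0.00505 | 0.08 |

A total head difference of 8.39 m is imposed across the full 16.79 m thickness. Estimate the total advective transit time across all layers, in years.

With flow normal to the layers, continuity requires the same specific discharge q through every layer.
Σ(b_i/K_i) = 4.39/51.7 + 12.4/0.00505 = 2456 d.
q = Δh / Σ(b_i/K_i) = 8.39 / 2456 = 0.003417 m/day.
In each layer the seepage velocity is v_i = q/n_i, so the layer transit time is t_i = b_i·n_i / q:
  layer 1 (coarse sand): t_1 = 4.39 × 0.26 / 0.003417 = 334.1 d
  layer 2 (sandy clay): t_2 = 12.4 × 0.08 / 0.003417 = 290.3 d
Total t = Σ t_i = 624.4 days = 1.709 years.

1.71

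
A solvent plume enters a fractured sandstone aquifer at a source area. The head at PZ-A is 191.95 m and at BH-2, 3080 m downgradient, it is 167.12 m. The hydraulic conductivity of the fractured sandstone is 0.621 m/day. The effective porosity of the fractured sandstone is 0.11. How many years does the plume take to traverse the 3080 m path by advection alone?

185

Hydraulic gradient i = (191.95 − 167.12) / 3080 = 24.83 / 3080 = 0.008062.
Darcy flux q = K · i = 0.6210 × 0.008062 = 0.005006 m/day.
Seepage velocity v = q / n_e = 0.005006 / 0.11 = 0.04551 m/day.
Travel time t = L / v = 3080 / 0.04551 = 67675 days = 185.3 years.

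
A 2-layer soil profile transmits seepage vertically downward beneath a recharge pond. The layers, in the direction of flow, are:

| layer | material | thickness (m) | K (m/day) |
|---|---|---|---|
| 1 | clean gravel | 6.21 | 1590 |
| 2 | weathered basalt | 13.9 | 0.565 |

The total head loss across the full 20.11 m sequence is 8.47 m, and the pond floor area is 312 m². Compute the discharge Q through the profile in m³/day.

107

Flow is perpendicular to layering, so the layers act in series and the equivalent K is the thickness-weighted harmonic mean.
Total thickness L = 6.21 + 13.9 = 20.11 m.
Σ(b_i/K_i) = 6.21/1590 + 13.9/0.565 = 24.61 d.
K_eq = L / Σ(b_i/K_i) = 20.11 / 24.61 = 0.8173 m/day.
Q = K_eq · A · (Δh/L) = 0.8173 × 312 × (8.47/20.11) = 107.4 m³/day.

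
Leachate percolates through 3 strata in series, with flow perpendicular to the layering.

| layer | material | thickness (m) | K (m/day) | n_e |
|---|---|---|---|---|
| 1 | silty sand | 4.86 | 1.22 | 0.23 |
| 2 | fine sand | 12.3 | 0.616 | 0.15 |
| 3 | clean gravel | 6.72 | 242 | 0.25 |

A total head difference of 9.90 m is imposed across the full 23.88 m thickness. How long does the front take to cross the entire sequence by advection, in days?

With flow normal to the layers, continuity requires the same specific discharge q through every layer.
Σ(b_i/K_i) = 4.86/1.22 + 12.3/0.616 + 6.72/242 = 23.98 d.
q = Δh / Σ(b_i/K_i) = 9.90 / 23.98 = 0.4129 m/day.
In each layer the seepage velocity is v_i = q/n_i, so the layer transit time is t_i = b_i·n_i / q:
  layer 1 (silty sand): t_1 = 4.86 × 0.23 / 0.4129 = 2.707 d
  layer 2 (fine sand): t_2 = 12.3 × 0.15 / 0.4129 = 4.469 d
  layer 3 (clean gravel): t_3 = 6.72 × 0.25 / 0.4129 = 4.069 d
Total t = Σ t_i = 11.25 days.

11.2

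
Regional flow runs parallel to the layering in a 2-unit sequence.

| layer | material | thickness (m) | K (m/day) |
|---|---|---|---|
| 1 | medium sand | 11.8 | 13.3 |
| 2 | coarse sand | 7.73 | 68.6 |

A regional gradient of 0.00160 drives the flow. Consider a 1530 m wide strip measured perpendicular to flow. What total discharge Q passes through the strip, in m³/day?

Flow is parallel to layering, so each bed carries its own Darcy discharge and the transmissivities add.
Σ(K_i·b_i) = 13.3×11.8 + 68.6×7.73 = 687.2 m²/day.
Hydraulic gradient i = 0.00160.
Q = Σ(K_i·b_i) · W · i = 687.2 × 1530 × 0.001600 = 1682 m³/day.

1680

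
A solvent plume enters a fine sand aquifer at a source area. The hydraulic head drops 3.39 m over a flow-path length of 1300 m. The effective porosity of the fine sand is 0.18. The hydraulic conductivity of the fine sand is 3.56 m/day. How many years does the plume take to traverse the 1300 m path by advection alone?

Hydraulic gradient i = Δh / L = 3.39 / 1300 = 0.002608.
Darcy flux q = K · i = 3.560 × 0.002608 = 0.009283 m/day.
Seepage velocity v = q / n_e = 0.009283 / 0.18 = 0.05157 m/day.
Travel time t = L / v = 1300 / 0.05157 = 25206 days = 69.01 years.

69.0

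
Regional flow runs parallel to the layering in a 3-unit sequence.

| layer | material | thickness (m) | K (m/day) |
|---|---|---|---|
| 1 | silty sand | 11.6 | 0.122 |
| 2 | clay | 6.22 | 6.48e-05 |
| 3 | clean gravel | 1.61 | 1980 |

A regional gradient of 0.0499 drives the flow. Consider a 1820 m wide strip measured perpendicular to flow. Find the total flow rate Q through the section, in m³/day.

Flow is parallel to layering, so each bed carries its own Darcy discharge and the transmissivities add.
Σ(K_i·b_i) = 0.122×11.6 + 6.48e-05×6.22 + 1980×1.61 = 3189 m²/day.
Hydraulic gradient i = 0.0499.
Q = Σ(K_i·b_i) · W · i = 3189 × 1820 × 0.04990 = 2.896e+05 m³/day.

290000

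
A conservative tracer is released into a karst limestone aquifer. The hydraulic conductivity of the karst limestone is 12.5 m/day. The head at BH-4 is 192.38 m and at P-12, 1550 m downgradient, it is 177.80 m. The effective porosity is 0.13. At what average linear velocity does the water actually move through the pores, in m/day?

0.904

Hydraulic gradient i = (192.38 − 177.80) / 1550 = 14.58 / 1550 = 0.009406.
Darcy flux q = K · i = 12.50 × 0.009406 = 0.1176 m/day.
Seepage velocity v = q / n_e = 0.1176 / 0.13 = 0.9045 m/day.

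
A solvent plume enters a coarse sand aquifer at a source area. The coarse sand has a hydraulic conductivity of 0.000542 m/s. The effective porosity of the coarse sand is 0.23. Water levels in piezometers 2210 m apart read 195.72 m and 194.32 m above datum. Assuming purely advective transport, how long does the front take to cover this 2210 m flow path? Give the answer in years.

Convert K: 0.000542 m/s × 86400 = 46.83 m/day.
Hydraulic gradient i = (195.72 − 194.32) / 2210 = 1.4 / 2210 = 0.0006335.
Darcy flux q = K · i = 46.83 × 0.0006335 = 0.02967 m/day.
Seepage velocity v = q / n_e = 0.02967 / 0.23 = 0.1290 m/day.
Travel time t = L / v = 2210 / 0.1290 = 17134 days = 46.91 years.

46.9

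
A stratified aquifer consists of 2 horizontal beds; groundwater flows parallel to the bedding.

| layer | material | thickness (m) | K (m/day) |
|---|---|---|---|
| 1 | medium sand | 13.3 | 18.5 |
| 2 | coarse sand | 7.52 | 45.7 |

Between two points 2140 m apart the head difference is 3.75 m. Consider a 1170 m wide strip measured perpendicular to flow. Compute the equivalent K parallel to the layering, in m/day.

28.3

Flow is parallel to layering, so each bed carries its own Darcy discharge and the transmissivities add.
Σ(K_i·b_i) = 18.5×13.3 + 45.7×7.52 = 589.7 m²/day.
Total thickness b = 20.82 m, so K_eq = Σ(K_i·b_i)/b = 28.32 m/day.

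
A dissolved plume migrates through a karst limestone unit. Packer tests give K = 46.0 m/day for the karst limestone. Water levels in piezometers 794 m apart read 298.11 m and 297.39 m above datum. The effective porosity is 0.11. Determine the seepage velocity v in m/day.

Hydraulic gradient i = (298.11 − 297.39) / 794 = 0.72 / 794 = 0.0009068.
Darcy flux q = K · i = 46.00 × 0.0009068 = 0.04171 m/day.
Seepage velocity v = q / n_e = 0.04171 / 0.11 = 0.3792 m/day.

0.379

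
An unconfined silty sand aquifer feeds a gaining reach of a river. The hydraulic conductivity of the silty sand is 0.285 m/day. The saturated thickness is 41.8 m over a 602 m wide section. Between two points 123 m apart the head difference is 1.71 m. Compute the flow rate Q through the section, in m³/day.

99.7

Cross-sectional area A = 602 × 41.8 = 25164 m².
Hydraulic gradient i = Δh / L = 1.71 / 123 = 0.01390.
Darcy's law: Q = K · A · i = 0.2850 × 25164 × 0.01390 = 99.70 m³/day.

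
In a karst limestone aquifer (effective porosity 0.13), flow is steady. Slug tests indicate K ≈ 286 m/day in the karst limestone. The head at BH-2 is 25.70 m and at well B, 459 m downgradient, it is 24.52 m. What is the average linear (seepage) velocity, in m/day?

5.66

Hydraulic gradient i = (25.70 − 24.52) / 459 = 1.18 / 459 = 0.002571.
Darcy flux q = K · i = 286.0 × 0.002571 = 0.7353 m/day.
Seepage velocity v = q / n_e = 0.7353 / 0.13 = 5.656 m/day.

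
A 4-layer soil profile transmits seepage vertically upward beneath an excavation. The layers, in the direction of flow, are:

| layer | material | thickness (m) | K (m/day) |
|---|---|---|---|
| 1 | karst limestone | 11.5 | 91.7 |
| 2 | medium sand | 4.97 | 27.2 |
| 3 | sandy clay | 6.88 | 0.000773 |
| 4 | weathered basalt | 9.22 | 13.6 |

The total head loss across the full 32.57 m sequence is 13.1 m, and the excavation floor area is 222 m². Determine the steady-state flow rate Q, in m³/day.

Flow is perpendicular to layering, so the layers act in series and the equivalent K is the thickness-weighted harmonic mean.
Total thickness L = 11.5 + 4.97 + 6.88 + 9.22 = 32.57 m.
Σ(b_i/K_i) = 11.5/91.7 + 4.97/27.2 + 6.88/0.000773 + 9.22/13.6 = 8901 d.
K_eq = L / Σ(b_i/K_i) = 32.57 / 8901 = 0.003659 m/day.
Q = K_eq · A · (Δh/L) = 0.003659 × 222 × (13.1/32.57) = 0.3267 m³/day.

0.327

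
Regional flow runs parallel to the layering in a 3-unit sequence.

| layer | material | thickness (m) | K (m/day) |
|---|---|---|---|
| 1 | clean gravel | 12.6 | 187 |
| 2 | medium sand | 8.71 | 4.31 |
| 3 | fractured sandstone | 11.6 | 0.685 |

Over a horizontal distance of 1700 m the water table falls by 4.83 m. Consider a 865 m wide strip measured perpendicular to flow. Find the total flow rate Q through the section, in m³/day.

Flow is parallel to layering, so each bed carries its own Darcy discharge and the transmissivities add.
Σ(K_i·b_i) = 187×12.6 + 4.31×8.71 + 0.685×11.6 = 2402 m²/day.
Hydraulic gradient i = Δh / L = 4.83 / 1700 = 0.002841.
Q = Σ(K_i·b_i) · W · i = 2402 × 865 × 0.002841 = 5902 m³/day.

5900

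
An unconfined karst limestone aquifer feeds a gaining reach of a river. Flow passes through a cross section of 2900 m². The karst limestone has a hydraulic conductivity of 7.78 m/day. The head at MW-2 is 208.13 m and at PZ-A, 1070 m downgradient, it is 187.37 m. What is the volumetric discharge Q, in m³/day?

Hydraulic gradient i = (208.13 − 187.37) / 1070 = 20.76 / 1070 = 0.01940.
Darcy's law: Q = K · A · i = 7.780 × 2900 × 0.01940 = 437.7 m³/day.

438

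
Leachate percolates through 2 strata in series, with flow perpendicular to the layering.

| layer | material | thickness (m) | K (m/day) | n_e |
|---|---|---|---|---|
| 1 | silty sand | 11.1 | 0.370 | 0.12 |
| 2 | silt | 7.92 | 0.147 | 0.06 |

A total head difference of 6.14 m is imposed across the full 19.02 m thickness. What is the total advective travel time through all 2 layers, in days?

With flow normal to the layers, continuity requires the same specific discharge q through every layer.
Σ(b_i/K_i) = 11.1/0.370 + 7.92/0.147 = 83.88 d.
q = Δh / Σ(b_i/K_i) = 6.14 / 83.88 = 0.07320 m/day.
In each layer the seepage velocity is v_i = q/n_i, so the layer transit time is t_i = b_i·n_i / q:
  layer 1 (silty sand): t_1 = 11.1 × 0.12 / 0.07320 = 18.20 d
  layer 2 (silt): t_2 = 7.92 × 0.06 / 0.07320 = 6.492 d
Total t = Σ t_i = 24.69 days.

24.7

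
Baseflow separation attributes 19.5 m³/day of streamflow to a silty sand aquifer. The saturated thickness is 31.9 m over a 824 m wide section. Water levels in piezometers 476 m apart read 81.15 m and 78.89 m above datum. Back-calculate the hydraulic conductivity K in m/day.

Cross-sectional area A = 824 × 31.9 = 26286 m².
Hydraulic gradient i = (81.15 − 78.89) / 476 = 2.26 / 476 = 0.004748.
From Q = K·A·i, K = Q / (A·i) = 19.5 / (26286 × 0.004748) = 0.1562 m/day.

0.156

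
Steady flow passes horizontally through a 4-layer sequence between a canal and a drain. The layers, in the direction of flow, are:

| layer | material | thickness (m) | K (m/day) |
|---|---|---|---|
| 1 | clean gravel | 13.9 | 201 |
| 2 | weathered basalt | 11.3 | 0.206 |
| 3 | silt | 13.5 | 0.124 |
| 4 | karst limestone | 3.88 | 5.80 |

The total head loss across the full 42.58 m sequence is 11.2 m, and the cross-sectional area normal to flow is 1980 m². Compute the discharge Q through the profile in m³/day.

135

Flow is perpendicular to layering, so the layers act in series and the equivalent K is the thickness-weighted harmonic mean.
Total thickness L = 13.9 + 11.3 + 13.5 + 3.88 = 42.58 m.
Σ(b_i/K_i) = 13.9/201 + 11.3/0.206 + 13.5/0.124 + 3.88/5.80 = 164.5 d.
K_eq = L / Σ(b_i/K_i) = 42.58 / 164.5 = 0.2589 m/day.
Q = K_eq · A · (Δh/L) = 0.2589 × 1980 × (11.2/42.58) = 134.8 m³/day.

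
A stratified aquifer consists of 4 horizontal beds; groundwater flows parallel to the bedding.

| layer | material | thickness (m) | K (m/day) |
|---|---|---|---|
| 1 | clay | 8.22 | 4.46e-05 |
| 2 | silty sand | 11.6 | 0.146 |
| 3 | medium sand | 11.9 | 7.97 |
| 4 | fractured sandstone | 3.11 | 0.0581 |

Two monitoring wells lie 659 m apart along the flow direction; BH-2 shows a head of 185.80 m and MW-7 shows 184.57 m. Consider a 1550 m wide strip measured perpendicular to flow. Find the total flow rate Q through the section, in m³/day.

280

Flow is parallel to layering, so each bed carries its own Darcy discharge and the transmissivities add.
Σ(K_i·b_i) = 4.46e-05×8.22 + 0.146×11.6 + 7.97×11.9 + 0.0581×3.11 = 96.72 m²/day.
Hydraulic gradient i = (185.80 − 184.57) / 659 = 1.23 / 659 = 0.001866.
Q = Σ(K_i·b_i) · W · i = 96.72 × 1550 × 0.001866 = 279.8 m³/day.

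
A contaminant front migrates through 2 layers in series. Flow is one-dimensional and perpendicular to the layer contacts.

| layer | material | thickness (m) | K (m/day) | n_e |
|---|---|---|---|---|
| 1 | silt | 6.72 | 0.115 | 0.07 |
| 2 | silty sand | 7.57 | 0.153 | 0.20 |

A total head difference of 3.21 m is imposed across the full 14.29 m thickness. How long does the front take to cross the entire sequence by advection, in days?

With flow normal to the layers, continuity requires the same specific discharge q through every layer.
Σ(b_i/K_i) = 6.72/0.115 + 7.57/0.153 = 107.9 d.
q = Δh / Σ(b_i/K_i) = 3.21 / 107.9 = 0.02975 m/day.
In each layer the seepage velocity is v_i = q/n_i, so the layer transit time is t_i = b_i·n_i / q:
  layer 1 (silt): t_1 = 6.72 × 0.07 / 0.02975 = 15.81 d
  layer 2 (silty sand): t_2 = 7.57 × 0.20 / 0.02975 = 50.90 d
Total t = Σ t_i = 66.71 days.

66.7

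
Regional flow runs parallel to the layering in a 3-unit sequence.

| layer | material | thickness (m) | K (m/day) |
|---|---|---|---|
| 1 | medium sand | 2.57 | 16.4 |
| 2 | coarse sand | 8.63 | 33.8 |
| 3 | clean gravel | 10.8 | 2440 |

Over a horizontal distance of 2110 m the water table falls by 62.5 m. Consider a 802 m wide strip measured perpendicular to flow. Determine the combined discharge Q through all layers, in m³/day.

634000

Flow is parallel to layering, so each bed carries its own Darcy discharge and the transmissivities add.
Σ(K_i·b_i) = 16.4×2.57 + 33.8×8.63 + 2440×10.8 = 26686 m²/day.
Hydraulic gradient i = Δh / L = 62.5 / 2110 = 0.02962.
Q = Σ(K_i·b_i) · W · i = 26686 × 802 × 0.02962 = 6.339e+05 m³/day.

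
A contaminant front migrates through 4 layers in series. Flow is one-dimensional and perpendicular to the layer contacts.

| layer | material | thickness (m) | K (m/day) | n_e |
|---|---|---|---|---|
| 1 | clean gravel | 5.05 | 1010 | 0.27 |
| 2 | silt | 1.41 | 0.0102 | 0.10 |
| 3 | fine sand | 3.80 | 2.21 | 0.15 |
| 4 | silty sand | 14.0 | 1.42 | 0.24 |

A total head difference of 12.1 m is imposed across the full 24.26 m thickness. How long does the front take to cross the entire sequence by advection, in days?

67.3

With flow normal to the layers, continuity requires the same specific discharge q through every layer.
Σ(b_i/K_i) = 5.05/1010 + 1.41/0.0102 + 3.80/2.21 + 14.0/1.42 = 149.8 d.
q = Δh / Σ(b_i/K_i) = 12.1 / 149.8 = 0.08076 m/day.
In each layer the seepage velocity is v_i = q/n_i, so the layer transit time is t_i = b_i·n_i / q:
  layer 1 (clean gravel): t_1 = 5.05 × 0.27 / 0.08076 = 16.88 d
  layer 2 (silt): t_2 = 1.41 × 0.10 / 0.08076 = 1.746 d
  layer 3 (fine sand): t_3 = 3.80 × 0.15 / 0.08076 = 7.058 d
  layer 4 (silty sand): t_4 = 14.0 × 0.24 / 0.08076 = 41.60 d
Total t = Σ t_i = 67.29 days.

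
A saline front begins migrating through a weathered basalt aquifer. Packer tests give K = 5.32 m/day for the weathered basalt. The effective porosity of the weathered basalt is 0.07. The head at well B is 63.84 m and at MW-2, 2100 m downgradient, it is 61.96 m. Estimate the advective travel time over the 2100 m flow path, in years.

84.5

Hydraulic gradient i = (63.84 − 61.96) / 2100 = 1.88 / 2100 = 0.0008952.
Darcy flux q = K · i = 5.320 × 0.0008952 = 0.004763 m/day.
Seepage velocity v = q / n_e = 0.004763 / 0.07 = 0.06804 m/day.
Travel time t = L / v = 2100 / 0.06804 = 30865 days = 84.50 years.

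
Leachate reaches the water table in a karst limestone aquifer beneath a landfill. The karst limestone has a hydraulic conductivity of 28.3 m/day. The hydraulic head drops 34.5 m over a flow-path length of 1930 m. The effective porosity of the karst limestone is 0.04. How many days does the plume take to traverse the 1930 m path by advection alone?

153

Hydraulic gradient i = Δh / L = 34.5 / 1930 = 0.01788.
Darcy flux q = K · i = 28.30 × 0.01788 = 0.5059 m/day.
Seepage velocity v = q / n_e = 0.5059 / 0.04 = 12.65 m/day.
Travel time t = L / v = 1930 / 12.65 = 152.6 days.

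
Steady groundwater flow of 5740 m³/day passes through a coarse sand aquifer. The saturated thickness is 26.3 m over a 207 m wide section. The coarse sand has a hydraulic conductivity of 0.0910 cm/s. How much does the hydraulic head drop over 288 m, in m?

3.86

Convert K: 0.0910 cm/s × 864 = 78.62 m/day.
Cross-sectional area A = 207 × 26.3 = 5444 m².
From Q = K·A·i, i = Q / (K·A) = 5740 / (78.62 × 5444) = 0.01341.
Head loss Δh = i · L = 0.01341 × 288 = 3.862 m.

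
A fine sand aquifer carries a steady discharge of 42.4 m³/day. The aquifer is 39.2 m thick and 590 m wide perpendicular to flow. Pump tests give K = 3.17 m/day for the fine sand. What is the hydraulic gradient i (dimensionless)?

0.000578

Cross-sectional area A = 590 × 39.2 = 23128 m².
From Q = K·A·i, i = Q / (K·A) = 42.4 / (3.170 × 23128) = 0.0005783.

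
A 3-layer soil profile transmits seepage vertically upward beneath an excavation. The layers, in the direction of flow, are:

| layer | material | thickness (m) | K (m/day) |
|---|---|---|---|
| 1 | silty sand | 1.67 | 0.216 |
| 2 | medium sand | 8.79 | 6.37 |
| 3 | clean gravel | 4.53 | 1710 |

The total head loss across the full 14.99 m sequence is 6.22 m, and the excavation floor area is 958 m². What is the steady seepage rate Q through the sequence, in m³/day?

Flow is perpendicular to layering, so the layers act in series and the equivalent K is the thickness-weighted harmonic mean.
Total thickness L = 1.67 + 8.79 + 4.53 = 14.99 m.
Σ(b_i/K_i) = 1.67/0.216 + 8.79/6.37 + 4.53/1710 = 9.114 d.
K_eq = L / Σ(b_i/K_i) = 14.99 / 9.114 = 1.645 m/day.
Q = K_eq · A · (Δh/L) = 1.645 × 958 × (6.22/14.99) = 653.8 m³/day.

654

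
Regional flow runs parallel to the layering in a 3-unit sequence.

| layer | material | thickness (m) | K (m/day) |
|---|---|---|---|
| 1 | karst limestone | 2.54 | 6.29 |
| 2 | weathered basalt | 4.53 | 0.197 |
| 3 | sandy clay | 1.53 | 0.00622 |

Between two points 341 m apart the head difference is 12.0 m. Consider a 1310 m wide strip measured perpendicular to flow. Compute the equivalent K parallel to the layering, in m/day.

1.96

Flow is parallel to layering, so each bed carries its own Darcy discharge and the transmissivities add.
Σ(K_i·b_i) = 6.29×2.54 + 0.197×4.53 + 0.00622×1.53 = 16.88 m²/day.
Total thickness b = 8.600 m, so K_eq = Σ(K_i·b_i)/b = 1.963 m/day.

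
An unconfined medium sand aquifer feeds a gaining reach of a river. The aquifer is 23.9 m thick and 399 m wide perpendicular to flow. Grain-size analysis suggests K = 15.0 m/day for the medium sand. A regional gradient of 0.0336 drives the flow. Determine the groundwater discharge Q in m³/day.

4810

Cross-sectional area A = 399 × 23.9 = 9536 m².
Hydraulic gradient i = 0.0336.
Darcy's law: Q = K · A · i = 15.00 × 9536 × 0.03360 = 4806 m³/day.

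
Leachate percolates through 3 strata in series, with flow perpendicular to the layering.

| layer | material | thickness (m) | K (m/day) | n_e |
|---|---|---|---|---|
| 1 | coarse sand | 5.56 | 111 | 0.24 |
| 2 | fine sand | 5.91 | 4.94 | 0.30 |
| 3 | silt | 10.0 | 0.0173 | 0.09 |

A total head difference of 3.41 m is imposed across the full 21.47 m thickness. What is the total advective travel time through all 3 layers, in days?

With flow normal to the layers, continuity requires the same specific discharge q through every layer.
Σ(b_i/K_i) = 5.56/111 + 5.91/4.94 + 10.0/0.0173 = 579.3 d.
q = Δh / Σ(b_i/K_i) = 3.41 / 579.3 = 0.005887 m/day.
In each layer the seepage velocity is v_i = q/n_i, so the layer transit time is t_i = b_i·n_i / q:
  layer 1 (coarse sand): t_1 = 5.56 × 0.24 / 0.005887 = 226.7 d
  layer 2 (fine sand): t_2 = 5.91 × 0.30 / 0.005887 = 301.2 d
  layer 3 (silt): t_3 = 10.0 × 0.09 / 0.005887 = 152.9 d
Total t = Σ t_i = 680.8 days.

681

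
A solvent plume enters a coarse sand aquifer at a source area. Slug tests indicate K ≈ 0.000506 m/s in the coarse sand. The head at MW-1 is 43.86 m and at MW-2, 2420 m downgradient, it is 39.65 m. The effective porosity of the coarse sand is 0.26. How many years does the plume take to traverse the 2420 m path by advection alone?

Convert K: 0.000506 m/s × 86400 = 43.72 m/day.
Hydraulic gradient i = (43.86 − 39.65) / 2420 = 4.21 / 2420 = 0.001740.
Darcy flux q = K · i = 43.72 × 0.001740 = 0.07606 m/day.
Seepage velocity v = q / n_e = 0.07606 / 0.26 = 0.2925 m/day.
Travel time t = L / v = 2420 / 0.2925 = 8273 days = 22.65 years.

22.6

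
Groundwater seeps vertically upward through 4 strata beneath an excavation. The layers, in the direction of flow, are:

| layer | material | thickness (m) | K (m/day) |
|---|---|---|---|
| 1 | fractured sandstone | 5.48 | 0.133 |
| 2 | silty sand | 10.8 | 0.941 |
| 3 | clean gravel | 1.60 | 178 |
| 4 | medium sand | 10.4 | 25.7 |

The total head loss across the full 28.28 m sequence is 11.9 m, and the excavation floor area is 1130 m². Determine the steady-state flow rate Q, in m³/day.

253

Flow is perpendicular to layering, so the layers act in series and the equivalent K is the thickness-weighted harmonic mean.
Total thickness L = 5.48 + 10.8 + 1.60 + 10.4 = 28.28 m.
Σ(b_i/K_i) = 5.48/0.133 + 10.8/0.941 + 1.60/178 + 10.4/25.7 = 53.09 d.
K_eq = L / Σ(b_i/K_i) = 28.28 / 53.09 = 0.5326 m/day.
Q = K_eq · A · (Δh/L) = 0.5326 × 1130 × (11.9/28.28) = 253.3 m³/day.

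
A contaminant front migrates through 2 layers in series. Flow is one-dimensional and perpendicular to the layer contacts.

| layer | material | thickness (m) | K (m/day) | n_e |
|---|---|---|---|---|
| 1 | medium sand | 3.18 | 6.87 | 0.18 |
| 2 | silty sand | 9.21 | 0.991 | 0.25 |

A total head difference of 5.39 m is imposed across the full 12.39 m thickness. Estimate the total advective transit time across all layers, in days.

5.20

With flow normal to the layers, continuity requires the same specific discharge q through every layer.
Σ(b_i/K_i) = 3.18/6.87 + 9.21/0.991 = 9.757 d.
q = Δh / Σ(b_i/K_i) = 5.39 / 9.757 = 0.5525 m/day.
In each layer the seepage velocity is v_i = q/n_i, so the layer transit time is t_i = b_i·n_i / q:
  layer 1 (medium sand): t_1 = 3.18 × 0.18 / 0.5525 = 1.036 d
  layer 2 (silty sand): t_2 = 9.21 × 0.25 / 0.5525 = 4.168 d
Total t = Σ t_i = 5.204 days.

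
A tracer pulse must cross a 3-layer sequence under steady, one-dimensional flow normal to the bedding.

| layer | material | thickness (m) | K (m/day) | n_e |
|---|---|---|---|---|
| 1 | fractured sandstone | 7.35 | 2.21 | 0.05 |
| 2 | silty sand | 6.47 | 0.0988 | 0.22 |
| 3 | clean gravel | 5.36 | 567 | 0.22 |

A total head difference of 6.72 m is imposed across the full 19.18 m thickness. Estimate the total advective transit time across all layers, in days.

30.4

With flow normal to the layers, continuity requires the same specific discharge q through every layer.
Σ(b_i/K_i) = 7.35/2.21 + 6.47/0.0988 + 5.36/567 = 68.82 d.
q = Δh / Σ(b_i/K_i) = 6.72 / 68.82 = 0.09764 m/day.
In each layer the seepage velocity is v_i = q/n_i, so the layer transit time is t_i = b_i·n_i / q:
  layer 1 (fractured sandstone): t_1 = 7.35 × 0.05 / 0.09764 = 3.764 d
  layer 2 (silty sand): t_2 = 6.47 × 0.22 / 0.09764 = 14.58 d
  layer 3 (clean gravel): t_3 = 5.36 × 0.22 / 0.09764 = 12.08 d
Total t = Σ t_i = 30.42 days.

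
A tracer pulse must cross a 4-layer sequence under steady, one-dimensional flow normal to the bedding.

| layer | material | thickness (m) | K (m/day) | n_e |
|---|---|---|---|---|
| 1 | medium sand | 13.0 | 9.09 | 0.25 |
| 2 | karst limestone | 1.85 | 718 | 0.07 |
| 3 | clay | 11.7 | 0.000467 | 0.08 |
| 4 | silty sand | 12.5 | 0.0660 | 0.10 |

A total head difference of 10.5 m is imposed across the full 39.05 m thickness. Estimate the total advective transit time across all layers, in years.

With flow normal to the layers, continuity requires the same specific discharge q through every layer.
Σ(b_i/K_i) = 13.0/9.09 + 1.85/718 + 11.7/0.000467 + 12.5/0.0660 = 25244 d.
q = Δh / Σ(b_i/K_i) = 10.5 / 25244 = 0.0004159 m/day.
In each layer the seepage velocity is v_i = q/n_i, so the layer transit time is t_i = b_i·n_i / q:
  layer 1 (medium sand): t_1 = 13.0 × 0.25 / 0.0004159 = 7814 d
  layer 2 (karst limestone): t_2 = 1.85 × 0.07 / 0.0004159 = 311.3 d
  layer 3 (clay): t_3 = 11.7 × 0.08 / 0.0004159 = 2250 d
  layer 4 (silty sand): t_4 = 12.5 × 0.10 / 0.0004159 = 3005 d
Total t = Σ t_i = 13381 days = 36.63 years.

36.6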